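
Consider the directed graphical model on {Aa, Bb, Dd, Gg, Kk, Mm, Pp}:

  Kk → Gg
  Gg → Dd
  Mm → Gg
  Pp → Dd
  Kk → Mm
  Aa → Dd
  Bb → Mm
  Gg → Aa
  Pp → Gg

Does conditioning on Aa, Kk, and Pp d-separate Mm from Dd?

No — Mm and Dd are not d-separated given {Aa, Kk, Pp}.

There are 6 undirected paths between Mm and Dd; checking each against the conditioning set {Aa, Kk, Pp}:
Path 1: Mm ← Kk → Gg ← Pp → Dd
  Kk is a fork here and Kk is conditioned on, so the path is blocked at Kk.
Path 2: Mm ← Kk → Gg → Dd
  Kk is a fork here and Kk is conditioned on, so the path is blocked at Kk.
Path 3: Mm ← Kk → Gg → Aa → Dd
  Kk is a fork here and Kk is conditioned on, so the path is blocked at Kk.
Path 4: Mm → Gg ← Pp → Dd
  Pp is a fork here and Pp is conditioned on, so the path is blocked at Pp.
Path 5: Mm → Gg → Dd
  Gg is a chain and Gg is not conditioned on — no node blocks this path, so it is active.
Path 6: Mm → Gg → Aa → Dd
  Aa is a chain here and Aa is conditioned on, so the path is blocked at Aa.
Since the path Mm → Gg → Dd is active, Mm and Dd are not d-separated given {Aa, Kk, Pp}.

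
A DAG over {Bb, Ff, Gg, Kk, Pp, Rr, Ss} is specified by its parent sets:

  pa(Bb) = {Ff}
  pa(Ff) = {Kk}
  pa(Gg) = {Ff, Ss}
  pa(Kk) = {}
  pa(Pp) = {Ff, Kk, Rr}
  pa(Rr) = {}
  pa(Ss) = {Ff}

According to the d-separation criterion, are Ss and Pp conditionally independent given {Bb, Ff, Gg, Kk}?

Yes

Enumerating the 4 paths from Ss to Pp and testing each for blocking by {Bb, Ff, Gg, Kk}:
Path 1: Ss → Gg ← Ff ← Kk → Pp
  Ff is a chain here and Ff is conditioned on, so the path is blocked at Ff.
Path 2: Ss → Gg ← Ff → Pp
  Ff is a fork here and Ff is conditioned on, so the path is blocked at Ff.
Path 3: Ss ← Ff ← Kk → Pp
  Ff is a chain here and Ff is conditioned on, so the path is blocked at Ff.
Path 4: Ss ← Ff → Pp
  Ff is a fork here and Ff is conditioned on, so the path is blocked at Ff.
Every path is blocked, so Ss and Pp are d-separated given {Bb, Ff, Gg, Kk}.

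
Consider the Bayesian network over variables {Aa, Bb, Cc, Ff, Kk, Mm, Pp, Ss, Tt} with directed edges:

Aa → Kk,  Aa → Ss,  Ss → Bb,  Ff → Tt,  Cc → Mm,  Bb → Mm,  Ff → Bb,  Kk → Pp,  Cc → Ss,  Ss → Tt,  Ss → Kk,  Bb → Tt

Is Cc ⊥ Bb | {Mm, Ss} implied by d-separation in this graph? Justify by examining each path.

There are 4 undirected paths between Cc and Bb; checking each against the conditioning set {Mm, Ss}:
  1. Cc → Mm ← Bb — Mm:collider[open] ⇒ active
  2. Cc → Ss → Bb — Ss:chain[blocks] ⇒ blocked
  3. Cc → Ss → Tt ← Ff → Bb — Ss:chain[blocks]; Tt:collider[blocks]; Ff:fork[open] ⇒ blocked
  4. Cc → Ss → Tt ← Bb — Ss:chain[blocks]; Tt:collider[blocks] ⇒ blocked
At least one path is unblocked, so d-separation fails.

No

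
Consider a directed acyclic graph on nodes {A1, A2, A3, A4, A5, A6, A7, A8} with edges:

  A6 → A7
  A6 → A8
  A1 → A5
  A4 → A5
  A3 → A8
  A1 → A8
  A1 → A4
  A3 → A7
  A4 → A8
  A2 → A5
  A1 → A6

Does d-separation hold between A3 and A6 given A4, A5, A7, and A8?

No — A3 and A6 are not d-separated given {A4, A5, A7, A8}.

Enumerating the 5 paths from A3 to A6 and testing each for blocking by {A4, A5, A7, A8}:
Path 1: A3 → A7 ← A6
  A7 is a collider and A7 is conditioned on, which opens it — no node blocks this path, so it is active.
Path 2: A3 → A8 ← A6
  A8 is a collider and A8 is conditioned on, which opens it — no node blocks this path, so it is active.
Path 3: A3 → A8 ← A1 → A6
  A8 is a collider and A8 is conditioned on, which opens it; A1 is a fork and A1 is not conditioned on — no node blocks this path, so it is active.
Path 4: A3 → A8 ← A4 ← A1 → A6
  A4 is a chain here and A4 is conditioned on, so the path is blocked at A4.
Path 5: A3 → A8 ← A4 → A5 ← A1 → A6
  A4 is a fork here and A4 is conditioned on, so the path is blocked at A4.
Since the path A3 → A7 ← A6 is active, A3 and A6 are not d-separated given {A4, A5, A7, A8}.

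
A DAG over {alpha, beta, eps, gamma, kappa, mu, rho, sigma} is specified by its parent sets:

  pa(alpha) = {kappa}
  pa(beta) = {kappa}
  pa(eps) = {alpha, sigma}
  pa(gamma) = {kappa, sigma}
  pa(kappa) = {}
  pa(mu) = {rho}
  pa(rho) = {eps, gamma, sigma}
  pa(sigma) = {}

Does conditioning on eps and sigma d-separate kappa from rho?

There are 6 undirected paths between kappa and rho; checking each against the conditioning set {eps, sigma}:
  1. kappa → gamma ← sigma → eps → rho — gamma:collider[blocks]; sigma:fork[blocks]; eps:chain[blocks] ⇒ blocked
  2. kappa → gamma ← sigma → rho — gamma:collider[blocks]; sigma:fork[blocks] ⇒ blocked
  3. kappa → gamma → rho — gamma:chain[open] ⇒ active
  4. kappa → alpha → eps ← sigma → gamma → rho — alpha:chain[open]; eps:collider[open]; sigma:fork[blocks]; gamma:chain[open] ⇒ blocked
  5. kappa → alpha → eps ← sigma → rho — alpha:chain[open]; eps:collider[open]; sigma:fork[blocks] ⇒ blocked
  6. kappa → alpha → eps → rho — alpha:chain[open]; eps:chain[blocks] ⇒ blocked
At least one path is unblocked, so d-separation fails.

No — kappa and rho are not d-separated given {eps, sigma}.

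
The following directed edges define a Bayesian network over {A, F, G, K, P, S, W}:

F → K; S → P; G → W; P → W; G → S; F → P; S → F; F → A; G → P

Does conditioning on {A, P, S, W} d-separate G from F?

We examine all 6 paths between G and F:
  1. G → P ← S → F — P:collider[open]; S:fork[blocks] ⇒ blocked
  2. G → P ← F — P:collider[open] ⇒ active
  3. G → W ← P ← S → F — W:collider[open]; P:chain[blocks]; S:fork[blocks] ⇒ blocked
  4. G → W ← P ← F — W:collider[open]; P:chain[blocks] ⇒ blocked
  5. G → S → P ← F — S:chain[blocks]; P:collider[open] ⇒ blocked
  6. G → S → F — S:chain[blocks] ⇒ blocked
At least one path is unblocked, so d-separation fails.

No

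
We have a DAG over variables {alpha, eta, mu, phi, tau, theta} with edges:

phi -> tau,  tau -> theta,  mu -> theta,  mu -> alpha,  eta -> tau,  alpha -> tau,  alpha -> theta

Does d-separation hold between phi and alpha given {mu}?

There are 3 undirected paths between phi and alpha; checking each against the conditioning set {mu}:
  1. phi → tau ← alpha — tau:collider[blocks] ⇒ blocked
  2. phi → tau → theta ← alpha — tau:chain[open]; theta:collider[blocks] ⇒ blocked
  3. phi → tau → theta ← mu → alpha — tau:chain[open]; theta:collider[blocks]; mu:fork[blocks] ⇒ blocked
All paths are blocked; phi ⊥ alpha | {mu} holds.

Yes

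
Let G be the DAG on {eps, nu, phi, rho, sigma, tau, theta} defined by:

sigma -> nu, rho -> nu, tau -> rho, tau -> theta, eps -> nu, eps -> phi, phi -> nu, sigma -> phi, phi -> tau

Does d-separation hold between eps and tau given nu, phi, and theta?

We examine all 6 paths between eps and tau:
  1. eps → nu ← sigma → phi → tau — nu:collider[open]; sigma:fork[open]; phi:chain[blocks] ⇒ blocked
  2. eps → nu ← phi → tau — nu:collider[open]; phi:fork[blocks] ⇒ blocked
  3. eps → nu ← rho ← tau — nu:collider[open]; rho:chain[open] ⇒ active
  4. eps → phi → nu ← rho ← tau — phi:chain[blocks]; nu:collider[open]; rho:chain[open] ⇒ blocked
  5. eps → phi ← sigma → nu ← rho ← tau — phi:collider[open]; sigma:fork[open]; nu:collider[open]; rho:chain[open] ⇒ active
  6. eps → phi → tau — phi:chain[blocks] ⇒ blocked
Since the path eps → nu ← rho ← tau is active, eps and tau are not d-separated given {nu, phi, theta}.

No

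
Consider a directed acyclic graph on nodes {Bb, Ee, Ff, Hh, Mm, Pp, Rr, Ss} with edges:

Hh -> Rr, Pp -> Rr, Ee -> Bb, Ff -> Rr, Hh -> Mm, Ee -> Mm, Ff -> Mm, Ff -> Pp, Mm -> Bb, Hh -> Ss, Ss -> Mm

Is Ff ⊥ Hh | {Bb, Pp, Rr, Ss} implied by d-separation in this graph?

4 paths connect Ff and Hh; each must be blocked for d-separation to hold:
  1. Ff → Mm ← Ss ← Hh — Mm:collider[open]; Ss:chain[blocks] ⇒ blocked
  2. Ff → Mm ← Hh — Mm:collider[open] ⇒ active
  3. Ff → Pp → Rr ← Hh — Pp:chain[blocks]; Rr:collider[open] ⇒ blocked
  4. Ff → Rr ← Hh — Rr:collider[open] ⇒ active
Since the path Ff → Mm ← Hh is active, Ff and Hh are not d-separated given {Bb, Pp, Rr, Ss}.

No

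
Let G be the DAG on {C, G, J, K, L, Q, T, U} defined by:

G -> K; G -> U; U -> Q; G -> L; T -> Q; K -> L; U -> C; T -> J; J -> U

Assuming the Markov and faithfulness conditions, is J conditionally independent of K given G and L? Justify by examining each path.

We examine all 4 paths between J and K:
  1. J → U ← G → K — U:collider[blocks]; G:fork[blocks] ⇒ blocked
  2. J → U ← G → L ← K — U:collider[blocks]; G:fork[blocks]; L:collider[open] ⇒ blocked
  3. J ← T → Q ← U ← G → K — T:fork[open]; Q:collider[blocks]; U:chain[open]; G:fork[blocks] ⇒ blocked
  4. J ← T → Q ← U ← G → L ← K — T:fork[open]; Q:collider[blocks]; U:chain[open]; G:fork[blocks]; L:collider[open] ⇒ blocked
Every path is blocked, so J and K are d-separated given {G, L}.

Yes — J and K are d-separated given {G, L}.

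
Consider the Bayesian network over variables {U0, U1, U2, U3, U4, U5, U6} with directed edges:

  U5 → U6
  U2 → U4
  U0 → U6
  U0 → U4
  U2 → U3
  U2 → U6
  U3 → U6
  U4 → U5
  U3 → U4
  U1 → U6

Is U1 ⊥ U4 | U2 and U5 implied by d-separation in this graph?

Yes

Enumerating the 6 paths from U1 to U4 and testing each for blocking by {U2, U5}:
  1. U1 → U6 ← U3 ← U2 → U4 — U6:collider[blocks]; U3:chain[open]; U2:fork[blocks] ⇒ blocked
  2. U1 → U6 ← U3 → U4 — U6:collider[blocks]; U3:fork[open] ⇒ blocked
  3. U1 → U6 ← U2 → U3 → U4 — U6:collider[blocks]; U2:fork[blocks]; U3:chain[open] ⇒ blocked
  4. U1 → U6 ← U2 → U4 — U6:collider[blocks]; U2:fork[blocks] ⇒ blocked
  5. U1 → U6 ← U5 ← U4 — U6:collider[blocks]; U5:chain[blocks] ⇒ blocked
  6. U1 → U6 ← U0 → U4 — U6:collider[blocks]; U0:fork[open] ⇒ blocked
Since every path is blocked, d-separation holds.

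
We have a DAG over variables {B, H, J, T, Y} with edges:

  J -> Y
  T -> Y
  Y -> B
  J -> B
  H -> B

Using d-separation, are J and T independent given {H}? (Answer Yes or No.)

2 paths connect J and T; each must be blocked for d-separation to hold:
Path 1: J → Y ← T
  Y is a collider here and neither Y nor any of its descendants is conditioned on, so the collider stays closed — the path is blocked at Y.
Path 2: J → B ← Y ← T
  B is a collider here and neither B nor any of its descendants is conditioned on, so the collider stays closed — the path is blocked at B.
Since every path is blocked, d-separation holds.

Yes — J and T are d-separated given {H}.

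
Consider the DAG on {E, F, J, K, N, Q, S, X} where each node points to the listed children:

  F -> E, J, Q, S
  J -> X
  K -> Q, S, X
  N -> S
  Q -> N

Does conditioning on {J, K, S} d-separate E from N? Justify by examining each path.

There are 6 undirected paths between E and N; checking each against the conditioning set {J, K, S}:
Path 1: E ← F → J → X ← K → Q → N
  J is a chain here and J is conditioned on, so the path is blocked at J.
Path 2: E ← F → J → X ← K → S ← N
  J is a chain here and J is conditioned on, so the path is blocked at J.
Path 3: E ← F → Q ← K → S ← N
  K is a fork here and K is conditioned on, so the path is blocked at K.
Path 4: E ← F → Q → N
  F is a fork and F is not conditioned on; Q is a chain and Q is not conditioned on — no node blocks this path, so it is active.
Path 5: E ← F → S ← K → Q → N
  K is a fork here and K is conditioned on, so the path is blocked at K.
Path 6: E ← F → S ← N
  F is a fork and F is not conditioned on; S is a collider and S is conditioned on, which opens it — no node blocks this path, so it is active.
At least one path is unblocked, so d-separation fails.

No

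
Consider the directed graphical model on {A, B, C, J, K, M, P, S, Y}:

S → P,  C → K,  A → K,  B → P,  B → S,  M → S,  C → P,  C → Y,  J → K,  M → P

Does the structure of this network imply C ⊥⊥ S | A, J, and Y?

Yes

There are 3 undirected paths between C and S; checking each against the conditioning set {A, J, Y}:
  1. C → P ← M → S — P:collider[blocks]; M:fork[open] ⇒ blocked
  2. C → P ← B → S — P:collider[blocks]; B:fork[open] ⇒ blocked
  3. C → P ← S — P:collider[blocks] ⇒ blocked
All paths are blocked; C ⊥ S | {A, J, Y} holds.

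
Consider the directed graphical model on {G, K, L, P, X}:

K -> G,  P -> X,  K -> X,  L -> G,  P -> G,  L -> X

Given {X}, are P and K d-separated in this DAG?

We examine all 4 paths between P and K:
Path 1: P → G ← L → X ← K
  G is a collider here and neither G nor any of its descendants is conditioned on, so the collider stays closed — the path is blocked at G.
Path 2: P → G ← K
  G is a collider here and neither G nor any of its descendants is conditioned on, so the collider stays closed — the path is blocked at G.
Path 3: P → X ← L → G ← K
  G is a collider here and neither G nor any of its descendants is conditioned on, so the collider stays closed — the path is blocked at G.
Path 4: P → X ← K
  X is a collider and X is conditioned on, which opens it — no node blocks this path, so it is active.
Since the path P → X ← K is active, P and K are not d-separated given {X}.

No — P and K are not d-separated given {X}.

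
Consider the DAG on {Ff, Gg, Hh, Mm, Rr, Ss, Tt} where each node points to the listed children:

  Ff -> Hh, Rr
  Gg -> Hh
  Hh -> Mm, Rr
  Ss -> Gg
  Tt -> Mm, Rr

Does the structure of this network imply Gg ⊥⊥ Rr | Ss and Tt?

We examine all 3 paths between Gg and Rr:
  1. Gg → Hh ← Ff → Rr — Hh:collider[blocks]; Ff:fork[open] ⇒ blocked
  2. Gg → Hh → Rr — Hh:chain[open] ⇒ active
  3. Gg → Hh → Mm ← Tt → Rr — Hh:chain[open]; Mm:collider[blocks]; Tt:fork[blocks] ⇒ blocked
At least one path is unblocked, so d-separation fails.

No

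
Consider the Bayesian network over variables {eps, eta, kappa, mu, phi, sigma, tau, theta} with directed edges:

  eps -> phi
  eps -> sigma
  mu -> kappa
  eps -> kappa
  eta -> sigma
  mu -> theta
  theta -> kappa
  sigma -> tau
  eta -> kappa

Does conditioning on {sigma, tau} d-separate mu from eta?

Yes

Enumerating the 4 paths from mu to eta and testing each for blocking by {sigma, tau}:
Path 1: mu → theta → kappa ← eta
  kappa is a collider here and neither kappa nor any of its descendants is conditioned on, so the collider stays closed — the path is blocked at kappa.
Path 2: mu → theta → kappa ← eps → sigma ← eta
  kappa is a collider here and neither kappa nor any of its descendants is conditioned on, so the collider stays closed — the path is blocked at kappa.
Path 3: mu → kappa ← eta
  kappa is a collider here and neither kappa nor any of its descendants is conditioned on, so the collider stays closed — the path is blocked at kappa.
Path 4: mu → kappa ← eps → sigma ← eta
  kappa is a collider here and neither kappa nor any of its descendants is conditioned on, so the collider stays closed — the path is blocked at kappa.
Every path is blocked, so mu and eta are d-separated given {sigma, tau}.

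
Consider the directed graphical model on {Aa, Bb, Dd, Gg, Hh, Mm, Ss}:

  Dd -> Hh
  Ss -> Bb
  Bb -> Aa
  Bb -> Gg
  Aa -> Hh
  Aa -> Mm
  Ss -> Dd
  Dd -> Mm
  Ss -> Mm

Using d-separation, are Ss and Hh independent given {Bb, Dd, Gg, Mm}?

We examine all 6 paths between Ss and Hh:
Path 1: Ss → Bb → Aa → Mm ← Dd → Hh
  Bb is a chain here and Bb is conditioned on, so the path is blocked at Bb.
Path 2: Ss → Bb → Aa → Hh
  Bb is a chain here and Bb is conditioned on, so the path is blocked at Bb.
Path 3: Ss → Mm ← Dd → Hh
  Dd is a fork here and Dd is conditioned on, so the path is blocked at Dd.
Path 4: Ss → Mm ← Aa → Hh
  Mm is a collider and Mm is conditioned on, which opens it; Aa is a fork and Aa is not conditioned on — no node blocks this path, so it is active.
Path 5: Ss → Dd → Mm ← Aa → Hh
  Dd is a chain here and Dd is conditioned on, so the path is blocked at Dd.
Path 6: Ss → Dd → Hh
  Dd is a chain here and Dd is conditioned on, so the path is blocked at Dd.
Because an active path exists, Ss and Hh are not d-separated.

No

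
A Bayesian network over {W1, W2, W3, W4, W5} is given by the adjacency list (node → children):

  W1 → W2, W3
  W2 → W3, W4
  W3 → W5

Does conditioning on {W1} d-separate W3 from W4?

No

Enumerating the 2 paths from W3 to W4 and testing each for blocking by {W1}:
  1. W3 ← W1 → W2 → W4 — W1:fork[blocks]; W2:chain[open] ⇒ blocked
  2. W3 ← W2 → W4 — W2:fork[open] ⇒ active
Because an active path exists, W3 and W4 are not d-separated.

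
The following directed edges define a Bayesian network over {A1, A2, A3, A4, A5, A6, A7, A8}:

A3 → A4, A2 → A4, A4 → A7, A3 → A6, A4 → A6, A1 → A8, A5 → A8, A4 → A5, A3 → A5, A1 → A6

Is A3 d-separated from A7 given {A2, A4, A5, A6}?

We examine all 5 paths between A3 and A7:
Path 1: A3 → A6 ← A4 → A7
  A4 is a fork here and A4 is conditioned on, so the path is blocked at A4.
Path 2: A3 → A6 ← A1 → A8 ← A5 ← A4 → A7
  A8 is a collider here and neither A8 nor any of its descendants is conditioned on, so the collider stays closed — the path is blocked at A8.
Path 3: A3 → A4 → A7
  A4 is a chain here and A4 is conditioned on, so the path is blocked at A4.
Path 4: A3 → A5 ← A4 → A7
  A4 is a fork here and A4 is conditioned on, so the path is blocked at A4.
Path 5: A3 → A5 → A8 ← A1 → A6 ← A4 → A7
  A5 is a chain here and A5 is conditioned on, so the path is blocked at A5.
Every path is blocked, so A3 and A7 are d-separated given {A2, A4, A5, A6}.

Yes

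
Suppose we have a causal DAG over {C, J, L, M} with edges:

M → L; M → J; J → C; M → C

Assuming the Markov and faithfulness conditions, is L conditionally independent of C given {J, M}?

Enumerating the 2 paths from L to C and testing each for blocking by {J, M}:
  1. L ← M → C — M:fork[blocks] ⇒ blocked
  2. L ← M → J → C — M:fork[blocks]; J:chain[blocks] ⇒ blocked
Since every path is blocked, d-separation holds.

Yes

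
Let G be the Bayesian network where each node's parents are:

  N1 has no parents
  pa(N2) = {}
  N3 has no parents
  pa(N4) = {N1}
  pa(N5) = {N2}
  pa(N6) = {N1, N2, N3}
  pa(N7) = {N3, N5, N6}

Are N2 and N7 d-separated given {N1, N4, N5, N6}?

No

There are 3 undirected paths between N2 and N7; checking each against the conditioning set {N1, N4, N5, N6}:
Path 1: N2 → N5 → N7
  N5 is a chain here and N5 is conditioned on, so the path is blocked at N5.
Path 2: N2 → N6 → N7
  N6 is a chain here and N6 is conditioned on, so the path is blocked at N6.
Path 3: N2 → N6 ← N3 → N7
  N6 is a collider and N6 is conditioned on, which opens it; N3 is a fork and N3 is not conditioned on — no node blocks this path, so it is active.
Since the path N2 → N6 ← N3 → N7 is active, N2 and N7 are not d-separated given {N1, N4, N5, N6}.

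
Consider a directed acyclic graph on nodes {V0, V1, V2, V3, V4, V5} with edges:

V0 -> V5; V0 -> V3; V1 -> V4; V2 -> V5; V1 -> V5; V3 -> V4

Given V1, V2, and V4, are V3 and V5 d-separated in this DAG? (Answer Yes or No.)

No — V3 and V5 are not d-separated given {V1, V2, V4}.

2 paths connect V3 and V5; each must be blocked for d-separation to hold:
  1. V3 → V4 ← V1 → V5 — V4:collider[open]; V1:fork[blocks] ⇒ blocked
  2. V3 ← V0 → V5 — V0:fork[open] ⇒ active
At least one path is unblocked, so d-separation fails.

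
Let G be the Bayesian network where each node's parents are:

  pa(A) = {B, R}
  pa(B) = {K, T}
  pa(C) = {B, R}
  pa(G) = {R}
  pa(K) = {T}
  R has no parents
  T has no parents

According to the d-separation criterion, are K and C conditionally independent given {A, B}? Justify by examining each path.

Yes

Enumerating the 4 paths from K to C and testing each for blocking by {A, B}:
  1. K → B → A ← R → C — B:chain[blocks]; A:collider[open]; R:fork[open] ⇒ blocked
  2. K → B → C — B:chain[blocks] ⇒ blocked
  3. K ← T → B → A ← R → C — T:fork[open]; B:chain[blocks]; A:collider[open]; R:fork[open] ⇒ blocked
  4. K ← T → B → C — T:fork[open]; B:chain[blocks] ⇒ blocked
All paths are blocked; K ⊥ C | {A, B} holds.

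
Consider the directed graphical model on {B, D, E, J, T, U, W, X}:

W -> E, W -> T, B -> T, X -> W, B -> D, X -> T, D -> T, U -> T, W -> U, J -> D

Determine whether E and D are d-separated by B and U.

Yes

We examine all 6 paths between E and D:
  1. E ← W → T ← D — W:fork[open]; T:collider[blocks] ⇒ blocked
  2. E ← W → T ← B → D — W:fork[open]; T:collider[blocks]; B:fork[blocks] ⇒ blocked
  3. E ← W → U → T ← D — W:fork[open]; U:chain[blocks]; T:collider[blocks] ⇒ blocked
  4. E ← W → U → T ← B → D — W:fork[open]; U:chain[blocks]; T:collider[blocks]; B:fork[blocks] ⇒ blocked
  5. E ← W ← X → T ← D — W:chain[open]; X:fork[open]; T:collider[blocks] ⇒ blocked
  6. E ← W ← X → T ← B → D — W:chain[open]; X:fork[open]; T:collider[blocks]; B:fork[blocks] ⇒ blocked
All paths are blocked; E ⊥ D | {B, U} holds.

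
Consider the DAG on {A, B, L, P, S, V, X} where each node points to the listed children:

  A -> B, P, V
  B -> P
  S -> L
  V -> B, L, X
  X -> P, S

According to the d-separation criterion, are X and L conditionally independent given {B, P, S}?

There are 6 undirected paths between X and L; checking each against the conditioning set {B, P, S}:
Path 1: X → P ← B ← A → V → L
  B is a chain here and B is conditioned on, so the path is blocked at B.
Path 2: X → P ← B ← V → L
  B is a chain here and B is conditioned on, so the path is blocked at B.
Path 3: X → P ← A → B ← V → L
  P is a collider and P is conditioned on, which opens it; A is a fork and A is not conditioned on; B is a collider and B is conditioned on, which opens it; V is a fork and V is not conditioned on — no node blocks this path, so it is active.
Path 4: X → P ← A → V → L
  P is a collider and P is conditioned on, which opens it; A is a fork and A is not conditioned on; V is a chain and V is not conditioned on — no node blocks this path, so it is active.
Path 5: X ← V → L
  V is a fork and V is not conditioned on — no node blocks this path, so it is active.
Path 6: X → S → L
  S is a chain here and S is conditioned on, so the path is blocked at S.
Since the path X → P ← A → B ← V → L is active, X and L are not d-separated given {B, P, S}.

No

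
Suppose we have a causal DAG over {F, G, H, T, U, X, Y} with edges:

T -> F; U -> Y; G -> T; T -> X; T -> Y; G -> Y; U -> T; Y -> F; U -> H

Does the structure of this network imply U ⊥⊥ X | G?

Enumerating the 4 paths from U to X and testing each for blocking by {G}:
Path 1: U → Y → F ← T → X
  F is a collider here and neither F nor any of its descendants is conditioned on, so the collider stays closed — the path is blocked at F.
Path 2: U → Y ← T → X
  Y is a collider here and neither Y nor any of its descendants is conditioned on, so the collider stays closed — the path is blocked at Y.
Path 3: U → Y ← G → T → X
  Y is a collider here and neither Y nor any of its descendants is conditioned on, so the collider stays closed — the path is blocked at Y.
Path 4: U → T → X
  T is a chain and T is not conditioned on — no node blocks this path, so it is active.
At least one path is unblocked, so d-separation fails.

No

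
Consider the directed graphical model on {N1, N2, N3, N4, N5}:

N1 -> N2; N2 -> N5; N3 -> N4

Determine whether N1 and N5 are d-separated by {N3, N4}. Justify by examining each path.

Only one path connects N1 and N5:
  1. N1 → N2 → N5 — N2:chain[open] ⇒ active
Since the path N1 → N2 → N5 is active, N1 and N5 are not d-separated given {N3, N4}.

No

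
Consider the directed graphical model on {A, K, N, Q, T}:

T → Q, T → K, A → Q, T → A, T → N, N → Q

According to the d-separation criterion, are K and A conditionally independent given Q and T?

We examine all 3 paths between K and A:
Path 1: K ← T → Q ← A
  T is a fork here and T is conditioned on, so the path is blocked at T.
Path 2: K ← T → N → Q ← A
  T is a fork here and T is conditioned on, so the path is blocked at T.
Path 3: K ← T → A
  T is a fork here and T is conditioned on, so the path is blocked at T.
Every path is blocked, so K and A are d-separated given {Q, T}.

Yes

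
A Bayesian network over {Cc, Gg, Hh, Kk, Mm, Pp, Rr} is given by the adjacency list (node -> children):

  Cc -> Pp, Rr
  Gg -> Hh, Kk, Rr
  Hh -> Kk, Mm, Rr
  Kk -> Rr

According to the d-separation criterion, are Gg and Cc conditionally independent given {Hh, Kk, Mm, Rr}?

Enumerating the 5 paths from Gg to Cc and testing each for blocking by {Hh, Kk, Mm, Rr}:
Path 1: Gg → Hh → Rr ← Cc
  Hh is a chain here and Hh is conditioned on, so the path is blocked at Hh.
Path 2: Gg → Hh → Kk → Rr ← Cc
  Hh is a chain here and Hh is conditioned on, so the path is blocked at Hh.
Path 3: Gg → Rr ← Cc
  Rr is a collider and Rr is conditioned on, which opens it — no node blocks this path, so it is active.
Path 4: Gg → Kk ← Hh → Rr ← Cc
  Hh is a fork here and Hh is conditioned on, so the path is blocked at Hh.
Path 5: Gg → Kk → Rr ← Cc
  Kk is a chain here and Kk is conditioned on, so the path is blocked at Kk.
Since the path Gg → Rr ← Cc is active, Gg and Cc are not d-separated given {Hh, Kk, Mm, Rr}.

No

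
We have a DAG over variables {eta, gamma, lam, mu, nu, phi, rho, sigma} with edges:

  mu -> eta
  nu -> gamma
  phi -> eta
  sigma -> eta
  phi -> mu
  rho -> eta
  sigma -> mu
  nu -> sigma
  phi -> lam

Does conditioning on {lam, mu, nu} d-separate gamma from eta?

Yes

3 paths connect gamma and eta; each must be blocked for d-separation to hold:
Path 1: gamma ← nu → sigma → eta
  nu is a fork here and nu is conditioned on, so the path is blocked at nu.
Path 2: gamma ← nu → sigma → mu → eta
  nu is a fork here and nu is conditioned on, so the path is blocked at nu.
Path 3: gamma ← nu → sigma → mu ← phi → eta
  nu is a fork here and nu is conditioned on, so the path is blocked at nu.
All paths are blocked; gamma ⊥ eta | {lam, mu, nu} holds.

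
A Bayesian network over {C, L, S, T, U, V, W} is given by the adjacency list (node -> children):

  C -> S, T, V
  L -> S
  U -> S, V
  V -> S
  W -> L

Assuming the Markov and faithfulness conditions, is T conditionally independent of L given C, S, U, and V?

Yes

We examine all 3 paths between T and L:
  1. T ← C → V ← U → S ← L — C:fork[blocks]; V:collider[open]; U:fork[blocks]; S:collider[open] ⇒ blocked
  2. T ← C → V → S ← L — C:fork[blocks]; V:chain[blocks]; S:collider[open] ⇒ blocked
  3. T ← C → S ← L — C:fork[blocks]; S:collider[open] ⇒ blocked
All paths are blocked; T ⊥ L | {C, S, U, V} holds.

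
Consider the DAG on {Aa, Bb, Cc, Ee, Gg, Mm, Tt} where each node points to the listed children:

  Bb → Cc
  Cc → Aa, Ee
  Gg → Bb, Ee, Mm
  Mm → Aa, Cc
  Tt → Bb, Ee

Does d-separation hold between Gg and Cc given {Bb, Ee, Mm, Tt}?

Enumerating the 6 paths from Gg to Cc and testing each for blocking by {Bb, Ee, Mm, Tt}:
Path 1: Gg → Ee ← Tt → Bb → Cc
  Tt is a fork here and Tt is conditioned on, so the path is blocked at Tt.
Path 2: Gg → Ee ← Cc
  Ee is a collider and Ee is conditioned on, which opens it — no node blocks this path, so it is active.
Path 3: Gg → Mm → Aa ← Cc
  Mm is a chain here and Mm is conditioned on, so the path is blocked at Mm.
Path 4: Gg → Mm → Cc
  Mm is a chain here and Mm is conditioned on, so the path is blocked at Mm.
Path 5: Gg → Bb ← Tt → Ee ← Cc
  Tt is a fork here and Tt is conditioned on, so the path is blocked at Tt.
Path 6: Gg → Bb → Cc
  Bb is a chain here and Bb is conditioned on, so the path is blocked at Bb.
Because an active path exists, Gg and Cc are not d-separated.

No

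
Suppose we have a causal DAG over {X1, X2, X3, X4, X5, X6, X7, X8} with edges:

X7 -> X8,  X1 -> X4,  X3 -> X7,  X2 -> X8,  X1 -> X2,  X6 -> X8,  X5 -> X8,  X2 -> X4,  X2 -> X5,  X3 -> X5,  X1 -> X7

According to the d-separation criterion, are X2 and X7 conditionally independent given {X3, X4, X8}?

No — X2 and X7 are not d-separated given {X3, X4, X8}.

There are 6 undirected paths between X2 and X7; checking each against the conditioning set {X3, X4, X8}:
Path 1: X2 → X5 ← X3 → X7
  X3 is a fork here and X3 is conditioned on, so the path is blocked at X3.
Path 2: X2 → X5 → X8 ← X7
  X5 is a chain and X5 is not conditioned on; X8 is a collider and X8 is conditioned on, which opens it — no node blocks this path, so it is active.
Path 3: X2 → X4 ← X1 → X7
  X4 is a collider and X4 is conditioned on, which opens it; X1 is a fork and X1 is not conditioned on — no node blocks this path, so it is active.
Path 4: X2 → X8 ← X5 ← X3 → X7
  X3 is a fork here and X3 is conditioned on, so the path is blocked at X3.
Path 5: X2 → X8 ← X7
  X8 is a collider and X8 is conditioned on, which opens it — no node blocks this path, so it is active.
Path 6: X2 ← X1 → X7
  X1 is a fork and X1 is not conditioned on — no node blocks this path, so it is active.
Since the path X2 → X5 → X8 ← X7 is active, X2 and X7 are not d-separated given {X3, X4, X8}.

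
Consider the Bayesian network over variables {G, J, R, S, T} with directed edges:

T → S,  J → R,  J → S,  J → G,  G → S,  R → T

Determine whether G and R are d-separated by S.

Enumerating the 4 paths from G to R and testing each for blocking by {S}:
Path 1: G ← J → S ← T ← R
  J is a fork and J is not conditioned on; S is a collider and S is conditioned on, which opens it; T is a chain and T is not conditioned on — no node blocks this path, so it is active.
Path 2: G ← J → R
  J is a fork and J is not conditioned on — no node blocks this path, so it is active.
Path 3: G → S ← J → R
  S is a collider and S is conditioned on, which opens it; J is a fork and J is not conditioned on — no node blocks this path, so it is active.
Path 4: G → S ← T ← R
  S is a collider and S is conditioned on, which opens it; T is a chain and T is not conditioned on — no node blocks this path, so it is active.
Since the path G ← J → S ← T ← R is active, G and R are not d-separated given {S}.

No — G and R are not d-separated given {S}.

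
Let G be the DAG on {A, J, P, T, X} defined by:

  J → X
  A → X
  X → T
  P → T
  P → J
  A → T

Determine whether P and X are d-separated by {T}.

3 paths connect P and X; each must be blocked for d-separation to hold:
Path 1: P → T ← A → X
  T is a collider and T is conditioned on, which opens it; A is a fork and A is not conditioned on — no node blocks this path, so it is active.
Path 2: P → T ← X
  T is a collider and T is conditioned on, which opens it — no node blocks this path, so it is active.
Path 3: P → J → X
  J is a chain and J is not conditioned on — no node blocks this path, so it is active.
At least one path is unblocked, so d-separation fails.

No — P and X are not d-separated given {T}.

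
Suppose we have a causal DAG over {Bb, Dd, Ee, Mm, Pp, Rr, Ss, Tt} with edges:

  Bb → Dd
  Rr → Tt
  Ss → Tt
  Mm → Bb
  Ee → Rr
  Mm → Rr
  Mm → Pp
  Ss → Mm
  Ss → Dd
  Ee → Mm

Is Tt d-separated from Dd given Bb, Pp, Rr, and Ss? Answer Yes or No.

Yes

6 paths connect Tt and Dd; each must be blocked for d-separation to hold:
Path 1: Tt ← Rr ← Ee → Mm → Bb → Dd
  Rr is a chain here and Rr is conditioned on, so the path is blocked at Rr.
Path 2: Tt ← Rr ← Ee → Mm ← Ss → Dd
  Rr is a chain here and Rr is conditioned on, so the path is blocked at Rr.
Path 3: Tt ← Rr ← Mm → Bb → Dd
  Rr is a chain here and Rr is conditioned on, so the path is blocked at Rr.
Path 4: Tt ← Rr ← Mm ← Ss → Dd
  Rr is a chain here and Rr is conditioned on, so the path is blocked at Rr.
Path 5: Tt ← Ss → Dd
  Ss is a fork here and Ss is conditioned on, so the path is blocked at Ss.
Path 6: Tt ← Ss → Mm → Bb → Dd
  Ss is a fork here and Ss is conditioned on, so the path is blocked at Ss.
Since every path is blocked, d-separation holds.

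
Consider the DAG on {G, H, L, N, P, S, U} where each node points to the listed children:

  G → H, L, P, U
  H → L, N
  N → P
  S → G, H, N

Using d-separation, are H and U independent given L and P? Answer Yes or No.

6 paths connect H and U; each must be blocked for d-separation to hold:
Path 1: H ← S → G → U
  S is a fork and S is not conditioned on; G is a chain and G is not conditioned on — no node blocks this path, so it is active.
Path 2: H ← S → N → P ← G → U
  S is a fork and S is not conditioned on; N is a chain and N is not conditioned on; P is a collider and P is conditioned on, which opens it; G is a fork and G is not conditioned on — no node blocks this path, so it is active.
Path 3: H ← G → U
  G is a fork and G is not conditioned on — no node blocks this path, so it is active.
Path 4: H → N → P ← G → U
  N is a chain and N is not conditioned on; P is a collider and P is conditioned on, which opens it; G is a fork and G is not conditioned on — no node blocks this path, so it is active.
Path 5: H → N ← S → G → U
  N is a collider and its descendant P is conditioned on, which opens it; S is a fork and S is not conditioned on; G is a chain and G is not conditioned on — no node blocks this path, so it is active.
Path 6: H → L ← G → U
  L is a collider and L is conditioned on, which opens it; G is a fork and G is not conditioned on — no node blocks this path, so it is active.
Since the path H ← S → G → U is active, H and U are not d-separated given {L, P}.

No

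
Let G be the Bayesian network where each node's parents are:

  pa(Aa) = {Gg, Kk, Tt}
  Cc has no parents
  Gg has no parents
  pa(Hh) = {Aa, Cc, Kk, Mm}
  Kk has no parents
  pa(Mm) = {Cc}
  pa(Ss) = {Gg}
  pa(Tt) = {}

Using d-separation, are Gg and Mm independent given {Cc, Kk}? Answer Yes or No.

Yes — Gg and Mm are d-separated given {Cc, Kk}.

Enumerating the 4 paths from Gg to Mm and testing each for blocking by {Cc, Kk}:
Path 1: Gg → Aa ← Kk → Hh ← Cc → Mm
  Aa is a collider here and neither Aa nor any of its descendants is conditioned on, so the collider stays closed — the path is blocked at Aa.
Path 2: Gg → Aa ← Kk → Hh ← Mm
  Aa is a collider here and neither Aa nor any of its descendants is conditioned on, so the collider stays closed — the path is blocked at Aa.
Path 3: Gg → Aa → Hh ← Cc → Mm
  Hh is a collider here and neither Hh nor any of its descendants is conditioned on, so the collider stays closed — the path is blocked at Hh.
Path 4: Gg → Aa → Hh ← Mm
  Hh is a collider here and neither Hh nor any of its descendants is conditioned on, so the collider stays closed — the path is blocked at Hh.
Since every path is blocked, d-separation holds.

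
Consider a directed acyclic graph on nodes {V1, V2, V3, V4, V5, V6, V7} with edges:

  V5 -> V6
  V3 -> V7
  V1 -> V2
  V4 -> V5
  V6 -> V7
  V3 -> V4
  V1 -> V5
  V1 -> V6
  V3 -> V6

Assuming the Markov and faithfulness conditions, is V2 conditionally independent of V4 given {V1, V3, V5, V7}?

6 paths connect V2 and V4; each must be blocked for d-separation to hold:
Path 1: V2 ← V1 → V5 ← V4
  V1 is a fork here and V1 is conditioned on, so the path is blocked at V1.
Path 2: V2 ← V1 → V5 → V6 → V7 ← V3 → V4
  V1 is a fork here and V1 is conditioned on, so the path is blocked at V1.
Path 3: V2 ← V1 → V5 → V6 ← V3 → V4
  V1 is a fork here and V1 is conditioned on, so the path is blocked at V1.
Path 4: V2 ← V1 → V6 ← V5 ← V4
  V1 is a fork here and V1 is conditioned on, so the path is blocked at V1.
Path 5: V2 ← V1 → V6 → V7 ← V3 → V4
  V1 is a fork here and V1 is conditioned on, so the path is blocked at V1.
Path 6: V2 ← V1 → V6 ← V3 → V4
  V1 is a fork here and V1 is conditioned on, so the path is blocked at V1.
All paths are blocked; V2 ⊥ V4 | {V1, V3, V5, V7} holds.

Yes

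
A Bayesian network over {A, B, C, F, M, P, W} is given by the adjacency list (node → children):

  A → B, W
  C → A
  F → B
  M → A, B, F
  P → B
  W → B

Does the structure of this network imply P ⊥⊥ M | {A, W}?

We examine all 4 paths between P and M:
  1. P → B ← M — B:collider[blocks] ⇒ blocked
  2. P → B ← W ← A ← M — B:collider[blocks]; W:chain[blocks]; A:chain[blocks] ⇒ blocked
  3. P → B ← A ← M — B:collider[blocks]; A:chain[blocks] ⇒ blocked
  4. P → B ← F ← M — B:collider[blocks]; F:chain[open] ⇒ blocked
All paths are blocked; P ⊥ M | {A, W} holds.

Yes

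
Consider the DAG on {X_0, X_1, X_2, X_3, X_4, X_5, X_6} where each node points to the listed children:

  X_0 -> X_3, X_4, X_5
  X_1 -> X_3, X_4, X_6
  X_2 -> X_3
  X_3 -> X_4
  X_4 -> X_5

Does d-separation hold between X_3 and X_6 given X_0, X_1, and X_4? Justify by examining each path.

Yes

There are 4 undirected paths between X_3 and X_6; checking each against the conditioning set {X_0, X_1, X_4}:
  1. X_3 ← X_0 → X_5 ← X_4 ← X_1 → X_6 — X_0:fork[blocks]; X_5:collider[blocks]; X_4:chain[blocks]; X_1:fork[blocks] ⇒ blocked
  2. X_3 ← X_0 → X_4 ← X_1 → X_6 — X_0:fork[blocks]; X_4:collider[open]; X_1:fork[blocks] ⇒ blocked
  3. X_3 ← X_1 → X_6 — X_1:fork[blocks] ⇒ blocked
  4. X_3 → X_4 ← X_1 → X_6 — X_4:collider[open]; X_1:fork[blocks] ⇒ blocked
All paths are blocked; X_3 ⊥ X_6 | {X_0, X_1, X_4} holds.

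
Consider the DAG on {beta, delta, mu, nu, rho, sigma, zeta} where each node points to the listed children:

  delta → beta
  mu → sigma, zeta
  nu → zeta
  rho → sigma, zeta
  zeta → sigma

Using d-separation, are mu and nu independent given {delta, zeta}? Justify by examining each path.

We examine all 3 paths between mu and nu:
  1. mu → zeta ← nu — zeta:collider[open] ⇒ active
  2. mu → sigma ← zeta ← nu — sigma:collider[blocks]; zeta:chain[blocks] ⇒ blocked
  3. mu → sigma ← rho → zeta ← nu — sigma:collider[blocks]; rho:fork[open]; zeta:collider[open] ⇒ blocked
Since the path mu → zeta ← nu is active, mu and nu are not d-separated given {delta, zeta}.

No — mu and nu are not d-separated given {delta, zeta}.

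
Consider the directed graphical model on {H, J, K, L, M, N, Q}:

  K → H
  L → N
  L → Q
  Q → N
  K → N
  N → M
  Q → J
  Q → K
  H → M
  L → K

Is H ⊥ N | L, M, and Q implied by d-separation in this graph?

Enumerating the 6 paths from H to N and testing each for blocking by {L, M, Q}:
Path 1: H → M ← N
  M is a collider and M is conditioned on, which opens it — no node blocks this path, so it is active.
Path 2: H ← K → N
  K is a fork and K is not conditioned on — no node blocks this path, so it is active.
Path 3: H ← K ← L → N
  L is a fork here and L is conditioned on, so the path is blocked at L.
Path 4: H ← K ← L → Q → N
  L is a fork here and L is conditioned on, so the path is blocked at L.
Path 5: H ← K ← Q → N
  Q is a fork here and Q is conditioned on, so the path is blocked at Q.
Path 6: H ← K ← Q ← L → N
  Q is a chain here and Q is conditioned on, so the path is blocked at Q.
Because an active path exists, H and N are not d-separated.

No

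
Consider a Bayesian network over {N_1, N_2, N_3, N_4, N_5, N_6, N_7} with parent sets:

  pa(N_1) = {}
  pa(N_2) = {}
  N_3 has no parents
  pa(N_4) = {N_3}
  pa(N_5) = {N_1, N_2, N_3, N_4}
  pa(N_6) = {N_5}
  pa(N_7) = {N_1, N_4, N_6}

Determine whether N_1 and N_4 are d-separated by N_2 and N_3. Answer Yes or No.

Enumerating the 6 paths from N_1 to N_4 and testing each for blocking by {N_2, N_3}:
  1. N_1 → N_5 ← N_4 — N_5:collider[blocks] ⇒ blocked
  2. N_1 → N_5 ← N_3 → N_4 — N_5:collider[blocks]; N_3:fork[blocks] ⇒ blocked
  3. N_1 → N_5 → N_6 → N_7 ← N_4 — N_5:chain[open]; N_6:chain[open]; N_7:collider[blocks] ⇒ blocked
  4. N_1 → N_7 ← N_4 — N_7:collider[blocks] ⇒ blocked
  5. N_1 → N_7 ← N_6 ← N_5 ← N_4 — N_7:collider[blocks]; N_6:chain[open]; N_5:chain[open] ⇒ blocked
  6. N_1 → N_7 ← N_6 ← N_5 ← N_3 → N_4 — N_7:collider[blocks]; N_6:chain[open]; N_5:chain[open]; N_3:fork[blocks] ⇒ blocked
Every path is blocked, so N_1 and N_4 are d-separated given {N_2, N_3}.

Yes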